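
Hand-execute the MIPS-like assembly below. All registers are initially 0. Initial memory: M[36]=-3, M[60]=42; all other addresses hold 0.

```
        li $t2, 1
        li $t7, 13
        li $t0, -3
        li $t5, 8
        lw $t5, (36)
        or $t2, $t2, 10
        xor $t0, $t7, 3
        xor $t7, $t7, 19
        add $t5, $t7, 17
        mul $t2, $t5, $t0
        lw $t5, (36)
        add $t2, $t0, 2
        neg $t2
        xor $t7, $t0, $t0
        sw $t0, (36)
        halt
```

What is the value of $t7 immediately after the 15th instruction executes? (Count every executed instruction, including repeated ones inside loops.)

0

li $t2, 1 → $t2=1
li $t7, 13 → $t7=13
li $t0, -3 → $t0=-3
li $t5, 8 → $t5=8
lw $t5, (36) → $t5=M[36]=-3
or $t2, $t2, 10 → $t2=1|10=11
xor $t0, $t7, 3 → $t0=13^3=14
xor $t7, $t7, 19 → $t7=13^19=30
add $t5, $t7, 17 → $t5=30+17=47
mul $t2, $t5, $t0 → $t2=47*14=658
lw $t5, (36) → $t5=M[36]=-3
add $t2, $t0, 2 → $t2=14+2=16
neg $t2 → $t2=-(16)=-16
xor $t7, $t0, $t0 → $t7=14^14=0
sw $t0, (36) → M[36]=14
After step 15: $t7 = 0.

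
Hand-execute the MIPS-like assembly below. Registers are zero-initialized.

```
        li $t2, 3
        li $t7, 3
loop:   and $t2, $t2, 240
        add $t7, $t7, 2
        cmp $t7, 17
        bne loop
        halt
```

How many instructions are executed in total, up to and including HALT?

31

after li $t2, 3: $t2=3
after li $t7, 3: $t7=3
after and $t2, $t2, 240: $t2=3&240=0
after add $t7, $t7, 2: $t7=3+2=5
cmp $t7, 17  (cmp 5,17)
bne loop: taken
after and $t2, $t2, 240: $t2=0&240=0
after add $t7, $t7, 2: $t7=5+2=7
cmp $t7, 17  (cmp 7,17)
bne loop: taken
after and $t2, $t2, 240: $t2=0&240=0
after add $t7, $t7, 2: $t7=7+2=9
cmp $t7, 17  (cmp 9,17)
bne loop: taken
after and $t2, $t2, 240: $t2=0&240=0
after add $t7, $t7, 2: $t7=9+2=11
cmp $t7, 17  (cmp 11,17)
bne loop: taken
after and $t2, $t2, 240: $t2=0&240=0
after add $t7, $t7, 2: $t7=11+2=13
cmp $t7, 17  (cmp 13,17)
bne loop: taken
after and $t2, $t2, 240: $t2=0&240=0
after add $t7, $t7, 2: $t7=13+2=15
cmp $t7, 17  (cmp 15,17)
bne loop: taken
after and $t2, $t2, 240: $t2=0&240=0
after add $t7, $t7, 2: $t7=15+2=17
cmp $t7, 17  (cmp 17,17)
bne loop: not taken
halt.
Total executed instructions: 31.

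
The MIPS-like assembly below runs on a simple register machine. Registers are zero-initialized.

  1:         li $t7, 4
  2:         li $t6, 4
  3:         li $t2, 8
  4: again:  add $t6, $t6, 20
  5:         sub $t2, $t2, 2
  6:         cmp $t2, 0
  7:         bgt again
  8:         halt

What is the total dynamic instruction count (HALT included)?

after li $t7, 4: $t7=4
after li $t6, 4: $t6=4
after li $t2, 8: $t2=8
after add $t6, $t6, 20: $t6=4+20=24
after sub $t2, $t2, 2: $t2=8-2=6
cmp $t2, 0  (cmp 6,0)
bgt again: taken
after add $t6, $t6, 20: $t6=24+20=44
after sub $t2, $t2, 2: $t2=6-2=4
cmp $t2, 0  (cmp 4,0)
bgt again: taken
after add $t6, $t6, 20: $t6=44+20=64
after sub $t2, $t2, 2: $t2=4-2=2
cmp $t2, 0  (cmp 2,0)
bgt again: taken
after add $t6, $t6, 20: $t6=64+20=84
after sub $t2, $t2, 2: $t2=2-2=0
cmp $t2, 0  (cmp 0,0)
bgt again: not taken
halt.
Total executed instructions: 20.

20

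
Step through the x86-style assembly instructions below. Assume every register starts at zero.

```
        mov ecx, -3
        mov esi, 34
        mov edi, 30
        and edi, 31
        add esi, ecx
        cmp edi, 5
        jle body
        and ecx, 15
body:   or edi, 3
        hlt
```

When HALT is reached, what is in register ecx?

mov ecx, -3 → ecx=-3
mov esi, 34 → esi=34
mov edi, 30 → edi=30
and edi, 31 → edi=30&31=30
add esi, ecx → esi=34+(-3)=31
cmp edi, 5  (cmp 30,5)
jle body: not taken
and ecx, 15 → ecx=(-3)&15=13
or edi, 3 → edi=30|3=31
halt.

13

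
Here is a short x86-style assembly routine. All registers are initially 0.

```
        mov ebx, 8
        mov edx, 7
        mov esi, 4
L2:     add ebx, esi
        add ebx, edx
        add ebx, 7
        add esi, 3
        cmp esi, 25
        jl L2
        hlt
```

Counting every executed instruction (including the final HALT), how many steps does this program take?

after mov ebx, 8: ebx=8
after mov edx, 7: edx=7
after mov esi, 4: esi=4
after add ebx, esi: ebx=8+4=12
after add ebx, edx: ebx=12+7=19
after add ebx, 7: ebx=19+7=26
after add esi, 3: esi=4+3=7
cmp esi, 25  (cmp 7,25)
jl L2: taken
after add ebx, esi: ebx=26+7=33
after add ebx, edx: ebx=33+7=40
after add ebx, 7: ebx=40+7=47
after add esi, 3: esi=7+3=10
cmp esi, 25  (cmp 10,25)
jl L2: taken
after add ebx, esi: ebx=47+10=57
after add ebx, edx: ebx=57+7=64
after add ebx, 7: ebx=64+7=71
after add esi, 3: esi=10+3=13
cmp esi, 25  (cmp 13,25)
jl L2: taken
after add ebx, esi: ebx=71+13=84
after add ebx, edx: ebx=84+7=91
after add ebx, 7: ebx=91+7=98
after add esi, 3: esi=13+3=16
cmp esi, 25  (cmp 16,25)
jl L2: taken
after add ebx, esi: ebx=98+16=114
after add ebx, edx: ebx=114+7=121
after add ebx, 7: ebx=121+7=128
after add esi, 3: esi=16+3=19
cmp esi, 25  (cmp 19,25)
jl L2: taken
after add ebx, esi: ebx=128+19=147
after add ebx, edx: ebx=147+7=154
after add ebx, 7: ebx=154+7=161
after add esi, 3: esi=19+3=22
cmp esi, 25  (cmp 22,25)
jl L2: taken
after add ebx, esi: ebx=161+22=183
after add ebx, edx: ebx=183+7=190
after add ebx, 7: ebx=190+7=197
after add esi, 3: esi=22+3=25
cmp esi, 25  (cmp 25,25)
jl L2: not taken
halt.
Total executed instructions: 46.

46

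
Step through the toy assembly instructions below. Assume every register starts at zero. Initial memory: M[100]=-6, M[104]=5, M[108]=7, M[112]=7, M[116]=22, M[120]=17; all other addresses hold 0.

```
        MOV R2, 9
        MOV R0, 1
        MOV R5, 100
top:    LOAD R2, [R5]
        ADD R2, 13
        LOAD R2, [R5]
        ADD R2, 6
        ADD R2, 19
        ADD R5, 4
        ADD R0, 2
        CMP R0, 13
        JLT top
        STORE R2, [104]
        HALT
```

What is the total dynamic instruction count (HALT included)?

59

R2=9
R0=1
R5=100
R2=M[100]=-6
R2=(-6)+13=7
R2=M[100]=-6
R2=(-6)+6=0
R2=0+19=19
R5=100+4=104
R0=1+2=3
CMP R0, 13  (cmp 3,13)
JLT top: taken
R2=M[104]=5
R2=5+13=18
R2=M[104]=5
R2=5+6=11
R2=11+19=30
R5=104+4=108
R0=3+2=5
CMP R0, 13  (cmp 5,13)
JLT top: taken
R2=M[108]=7
R2=7+13=20
R2=M[108]=7
R2=7+6=13
R2=13+19=32
R5=108+4=112
R0=5+2=7
CMP R0, 13  (cmp 7,13)
JLT top: taken
R2=M[112]=7
R2=7+13=20
R2=M[112]=7
R2=7+6=13
R2=13+19=32
R5=112+4=116
R0=7+2=9
CMP R0, 13  (cmp 9,13)
JLT top: taken
R2=M[116]=22
R2=22+13=35
R2=M[116]=22
R2=22+6=28
R2=28+19=47
R5=116+4=120
R0=9+2=11
CMP R0, 13  (cmp 11,13)
JLT top: taken
R2=M[120]=17
R2=17+13=30
R2=M[120]=17
R2=17+6=23
R2=23+19=42
R5=120+4=124
R0=11+2=13
CMP R0, 13  (cmp 13,13)
JLT top: not taken
STORE R2, [104] → M[104]=42
halt.
Total executed instructions: 59.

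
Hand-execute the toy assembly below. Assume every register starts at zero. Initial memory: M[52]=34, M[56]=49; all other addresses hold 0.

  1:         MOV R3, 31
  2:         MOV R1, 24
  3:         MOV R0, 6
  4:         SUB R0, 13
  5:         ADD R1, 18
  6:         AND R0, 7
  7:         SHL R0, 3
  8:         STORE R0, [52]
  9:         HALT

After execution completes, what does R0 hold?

8

MOV R3, 31 → R3=31
MOV R1, 24 → R1=24
MOV R0, 6 → R0=6
SUB R0, 13 → R0=6-13=-7
ADD R1, 18 → R1=24+18=42
AND R0, 7 → R0=(-7)&7=1
SHL R0, 3 → R0=1<<3=8
STORE R0, [52] → M[52]=8
halt.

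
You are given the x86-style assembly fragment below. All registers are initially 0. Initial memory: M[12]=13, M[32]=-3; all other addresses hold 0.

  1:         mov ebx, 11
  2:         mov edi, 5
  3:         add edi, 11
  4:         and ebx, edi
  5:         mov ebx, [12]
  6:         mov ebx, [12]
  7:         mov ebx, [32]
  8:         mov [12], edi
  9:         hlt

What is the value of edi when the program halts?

16

mov ebx, 11 → ebx=11
mov edi, 5 → edi=5
add edi, 11 → edi=5+11=16
and ebx, edi → ebx=11&16=0
mov ebx, [12] → ebx=M[12]=13
mov ebx, [12] → ebx=M[12]=13
mov ebx, [32] → ebx=M[32]=-3
mov [12], edi → M[12]=16
halt.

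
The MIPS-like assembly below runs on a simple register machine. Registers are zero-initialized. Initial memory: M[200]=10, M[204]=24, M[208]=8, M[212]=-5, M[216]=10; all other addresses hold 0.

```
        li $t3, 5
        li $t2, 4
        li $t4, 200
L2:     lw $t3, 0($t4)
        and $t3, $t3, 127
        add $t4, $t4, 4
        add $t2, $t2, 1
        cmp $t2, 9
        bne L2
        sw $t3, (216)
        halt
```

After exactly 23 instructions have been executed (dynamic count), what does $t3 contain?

123

after li $t3, 5: $t3=5
after li $t2, 4: $t2=4
after li $t4, 200: $t4=200
after lw $t3, 0($t4): $t3=M[200]=10
after and $t3, $t3, 127: $t3=10&127=10
after add $t4, $t4, 4: $t4=200+4=204
after add $t2, $t2, 1: $t2=4+1=5
cmp $t2, 9  (cmp 5,9)
bne L2: taken
after lw $t3, 0($t4): $t3=M[204]=24
after and $t3, $t3, 127: $t3=24&127=24
after add $t4, $t4, 4: $t4=204+4=208
after add $t2, $t2, 1: $t2=5+1=6
cmp $t2, 9  (cmp 6,9)
bne L2: taken
after lw $t3, 0($t4): $t3=M[208]=8
after and $t3, $t3, 127: $t3=8&127=8
after add $t4, $t4, 4: $t4=208+4=212
after add $t2, $t2, 1: $t2=6+1=7
cmp $t2, 9  (cmp 7,9)
bne L2: taken
after lw $t3, 0($t4): $t3=M[212]=-5
after and $t3, $t3, 127: $t3=(-5)&127=123
After step 23: $t3 = 123.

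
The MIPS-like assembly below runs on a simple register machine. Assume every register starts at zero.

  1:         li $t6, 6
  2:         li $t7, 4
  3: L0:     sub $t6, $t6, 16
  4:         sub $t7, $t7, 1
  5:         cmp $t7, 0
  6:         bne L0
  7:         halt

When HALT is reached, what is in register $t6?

-58

after li $t6, 6: $t6=6
after li $t7, 4: $t7=4
after sub $t6, $t6, 16: $t6=6-16=-10
after sub $t7, $t7, 1: $t7=4-1=3
cmp $t7, 0  (cmp 3,0)
bne L0: taken
after sub $t6, $t6, 16: $t6=(-10)-16=-26
after sub $t7, $t7, 1: $t7=3-1=2
cmp $t7, 0  (cmp 2,0)
bne L0: taken
after sub $t6, $t6, 16: $t6=(-26)-16=-42
after sub $t7, $t7, 1: $t7=2-1=1
cmp $t7, 0  (cmp 1,0)
bne L0: taken
after sub $t6, $t6, 16: $t6=(-42)-16=-58
after sub $t7, $t7, 1: $t7=1-1=0
cmp $t7, 0  (cmp 0,0)
bne L0: not taken
halt.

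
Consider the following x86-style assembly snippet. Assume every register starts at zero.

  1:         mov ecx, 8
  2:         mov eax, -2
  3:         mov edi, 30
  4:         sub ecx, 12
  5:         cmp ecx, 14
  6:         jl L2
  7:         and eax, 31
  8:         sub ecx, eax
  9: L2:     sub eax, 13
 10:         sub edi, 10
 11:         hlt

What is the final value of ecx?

mov ecx, 8 → ecx=8
mov eax, -2 → eax=-2
mov edi, 30 → edi=30
sub ecx, 12 → ecx=8-12=-4
cmp ecx, 14  (cmp -4,14)
jl L2: taken
sub eax, 13 → eax=(-2)-13=-15
sub edi, 10 → edi=30-10=20
halt.

-4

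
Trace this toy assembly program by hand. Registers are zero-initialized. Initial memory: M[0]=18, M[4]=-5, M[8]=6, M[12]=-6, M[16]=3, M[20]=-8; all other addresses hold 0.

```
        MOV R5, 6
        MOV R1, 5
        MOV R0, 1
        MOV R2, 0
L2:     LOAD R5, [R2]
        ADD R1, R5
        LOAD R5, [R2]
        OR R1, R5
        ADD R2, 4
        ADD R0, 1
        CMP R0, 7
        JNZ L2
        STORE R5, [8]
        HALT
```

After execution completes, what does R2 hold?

24

MOV R5, 6 → R5=6
MOV R1, 5 → R1=5
MOV R0, 1 → R0=1
MOV R2, 0 → R2=0
LOAD R5, [R2] → R5=M[0]=18
ADD R1, R5 → R1=5+18=23
LOAD R5, [R2] → R5=M[0]=18
OR R1, R5 → R1=23|18=23
ADD R2, 4 → R2=0+4=4
ADD R0, 1 → R0=1+1=2
CMP R0, 7  (cmp 2,7)
JNZ L2: taken
LOAD R5, [R2] → R5=M[4]=-5
ADD R1, R5 → R1=23+(-5)=18
LOAD R5, [R2] → R5=M[4]=-5
OR R1, R5 → R1=18|(-5)=-5
ADD R2, 4 → R2=4+4=8
ADD R0, 1 → R0=2+1=3
CMP R0, 7  (cmp 3,7)
JNZ L2: taken
LOAD R5, [R2] → R5=M[8]=6
ADD R1, R5 → R1=(-5)+6=1
LOAD R5, [R2] → R5=M[8]=6
OR R1, R5 → R1=1|6=7
ADD R2, 4 → R2=8+4=12
ADD R0, 1 → R0=3+1=4
CMP R0, 7  (cmp 4,7)
JNZ L2: taken
LOAD R5, [R2] → R5=M[12]=-6
ADD R1, R5 → R1=7+(-6)=1
LOAD R5, [R2] → R5=M[12]=-6
OR R1, R5 → R1=1|(-6)=-5
ADD R2, 4 → R2=12+4=16
ADD R0, 1 → R0=4+1=5
CMP R0, 7  (cmp 5,7)
JNZ L2: taken
LOAD R5, [R2] → R5=M[16]=3
ADD R1, R5 → R1=(-5)+3=-2
LOAD R5, [R2] → R5=M[16]=3
OR R1, R5 → R1=(-2)|3=-1
ADD R2, 4 → R2=16+4=20
ADD R0, 1 → R0=5+1=6
CMP R0, 7  (cmp 6,7)
JNZ L2: taken
LOAD R5, [R2] → R5=M[20]=-8
ADD R1, R5 → R1=(-1)+(-8)=-9
LOAD R5, [R2] → R5=M[20]=-8
OR R1, R5 → R1=(-9)|(-8)=-1
ADD R2, 4 → R2=20+4=24
ADD R0, 1 → R0=6+1=7
CMP R0, 7  (cmp 7,7)
JNZ L2: not taken
STORE R5, [8] → M[8]=-8
halt.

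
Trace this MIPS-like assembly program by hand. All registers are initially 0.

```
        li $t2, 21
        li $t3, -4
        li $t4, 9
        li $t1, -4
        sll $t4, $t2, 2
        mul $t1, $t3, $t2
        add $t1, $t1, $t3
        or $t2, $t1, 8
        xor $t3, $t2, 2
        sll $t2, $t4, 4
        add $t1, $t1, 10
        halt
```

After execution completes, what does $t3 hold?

after li $t2, 21: $t2=21
after li $t3, -4: $t3=-4
after li $t4, 9: $t4=9
after li $t1, -4: $t1=-4
after sll $t4, $t2, 2: $t4=21<<2=84
after mul $t1, $t3, $t2: $t1=(-4)*21=-84
after add $t1, $t1, $t3: $t1=(-84)+(-4)=-88
after or $t2, $t1, 8: $t2=(-88)|8=-88
after xor $t3, $t2, 2: $t3=(-88)^2=-86
after sll $t2, $t4, 4: $t2=84<<4=1344
after add $t1, $t1, 10: $t1=(-88)+10=-78
halt.

-86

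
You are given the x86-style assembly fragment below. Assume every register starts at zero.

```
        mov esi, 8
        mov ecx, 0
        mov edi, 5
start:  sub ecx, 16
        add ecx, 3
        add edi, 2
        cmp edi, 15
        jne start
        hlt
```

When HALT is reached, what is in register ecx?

-65

esi=8
ecx=0
edi=5
ecx=0-16=-16
ecx=(-16)+3=-13
edi=5+2=7
cmp edi, 15  (cmp 7,15)
jne start: taken
ecx=(-13)-16=-29
ecx=(-29)+3=-26
edi=7+2=9
cmp edi, 15  (cmp 9,15)
jne start: taken
ecx=(-26)-16=-42
ecx=(-42)+3=-39
edi=9+2=11
cmp edi, 15  (cmp 11,15)
jne start: taken
ecx=(-39)-16=-55
ecx=(-55)+3=-52
edi=11+2=13
cmp edi, 15  (cmp 13,15)
jne start: taken
ecx=(-52)-16=-68
ecx=(-68)+3=-65
edi=13+2=15
cmp edi, 15  (cmp 15,15)
jne start: not taken
halt.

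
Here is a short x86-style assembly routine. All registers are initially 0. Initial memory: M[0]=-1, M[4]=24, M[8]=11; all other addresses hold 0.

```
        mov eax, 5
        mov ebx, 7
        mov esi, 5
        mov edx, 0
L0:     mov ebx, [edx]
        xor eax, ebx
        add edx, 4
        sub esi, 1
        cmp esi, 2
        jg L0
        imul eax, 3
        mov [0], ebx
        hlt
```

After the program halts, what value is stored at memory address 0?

after mov eax, 5: eax=5
after mov ebx, 7: ebx=7
after mov esi, 5: esi=5
after mov edx, 0: edx=0
after mov ebx, [edx]: ebx=M[0]=-1
after xor eax, ebx: eax=5^(-1)=-6
after add edx, 4: edx=0+4=4
after sub esi, 1: esi=5-1=4
cmp esi, 2  (cmp 4,2)
jg L0: taken
after mov ebx, [edx]: ebx=M[4]=24
after xor eax, ebx: eax=(-6)^24=-30
after add edx, 4: edx=4+4=8
after sub esi, 1: esi=4-1=3
cmp esi, 2  (cmp 3,2)
jg L0: taken
after mov ebx, [edx]: ebx=M[8]=11
after xor eax, ebx: eax=(-30)^11=-23
after add edx, 4: edx=8+4=12
after sub esi, 1: esi=3-1=2
cmp esi, 2  (cmp 2,2)
jg L0: not taken
after imul eax, 3: eax=(-23)*3=-69
mov [0], ebx → M[0]=11
halt.

11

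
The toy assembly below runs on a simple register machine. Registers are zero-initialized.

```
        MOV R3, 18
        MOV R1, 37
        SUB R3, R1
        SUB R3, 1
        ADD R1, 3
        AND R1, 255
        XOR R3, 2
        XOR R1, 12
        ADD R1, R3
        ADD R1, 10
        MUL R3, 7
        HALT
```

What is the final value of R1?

MOV R3, 18 → R3=18
MOV R1, 37 → R1=37
SUB R3, R1 → R3=18-37=-19
SUB R3, 1 → R3=(-19)-1=-20
ADD R1, 3 → R1=37+3=40
AND R1, 255 → R1=40&255=40
XOR R3, 2 → R3=(-20)^2=-18
XOR R1, 12 → R1=40^12=36
ADD R1, R3 → R1=36+(-18)=18
ADD R1, 10 → R1=18+10=28
MUL R3, 7 → R3=(-18)*7=-126
halt.

28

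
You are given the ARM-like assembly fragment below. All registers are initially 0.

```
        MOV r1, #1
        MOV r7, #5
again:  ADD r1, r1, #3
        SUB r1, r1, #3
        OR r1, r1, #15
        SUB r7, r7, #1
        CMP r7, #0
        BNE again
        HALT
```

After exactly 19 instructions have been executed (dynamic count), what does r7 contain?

after MOV r1, #1: r1=1
after MOV r7, #5: r7=5
after ADD r1, r1, #3: r1=1+3=4
after SUB r1, r1, #3: r1=4-3=1
after OR r1, r1, #15: r1=1|15=15
after SUB r7, r7, #1: r7=5-1=4
CMP r7, #0  (cmp 4,0)
BNE again: taken
after ADD r1, r1, #3: r1=15+3=18
after SUB r1, r1, #3: r1=18-3=15
after OR r1, r1, #15: r1=15|15=15
after SUB r7, r7, #1: r7=4-1=3
CMP r7, #0  (cmp 3,0)
BNE again: taken
after ADD r1, r1, #3: r1=15+3=18
after SUB r1, r1, #3: r1=18-3=15
after OR r1, r1, #15: r1=15|15=15
after SUB r7, r7, #1: r7=3-1=2
CMP r7, #0  (cmp 2,0)
After step 19: r7 = 2.

2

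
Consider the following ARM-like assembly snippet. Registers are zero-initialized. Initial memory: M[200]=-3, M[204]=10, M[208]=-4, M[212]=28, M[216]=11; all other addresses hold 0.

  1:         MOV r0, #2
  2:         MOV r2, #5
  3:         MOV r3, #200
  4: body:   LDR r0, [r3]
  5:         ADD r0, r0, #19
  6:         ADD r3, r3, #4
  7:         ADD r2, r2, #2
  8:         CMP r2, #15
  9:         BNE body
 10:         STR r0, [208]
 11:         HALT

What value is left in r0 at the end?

30

r0=2
r2=5
r3=200
r0=M[200]=-3
r0=(-3)+19=16
r3=200+4=204
r2=5+2=7
CMP r2, #15  (cmp 7,15)
BNE body: taken
r0=M[204]=10
r0=10+19=29
r3=204+4=208
r2=7+2=9
CMP r2, #15  (cmp 9,15)
BNE body: taken
r0=M[208]=-4
r0=(-4)+19=15
r3=208+4=212
r2=9+2=11
CMP r2, #15  (cmp 11,15)
BNE body: taken
r0=M[212]=28
r0=28+19=47
r3=212+4=216
r2=11+2=13
CMP r2, #15  (cmp 13,15)
BNE body: taken
r0=M[216]=11
r0=11+19=30
r3=216+4=220
r2=13+2=15
CMP r2, #15  (cmp 15,15)
BNE body: not taken
STR r0, [208] → M[208]=30
halt.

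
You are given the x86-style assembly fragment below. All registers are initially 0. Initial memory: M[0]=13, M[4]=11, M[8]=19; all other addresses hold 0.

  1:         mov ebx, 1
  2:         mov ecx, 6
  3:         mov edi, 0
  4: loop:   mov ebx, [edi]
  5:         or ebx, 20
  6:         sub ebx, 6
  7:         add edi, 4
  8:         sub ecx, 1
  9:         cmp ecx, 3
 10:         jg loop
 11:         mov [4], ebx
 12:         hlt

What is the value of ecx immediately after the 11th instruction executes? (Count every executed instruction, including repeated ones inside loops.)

mov ebx, 1 → ebx=1
mov ecx, 6 → ecx=6
mov edi, 0 → edi=0
mov ebx, [edi] → ebx=M[0]=13
or ebx, 20 → ebx=13|20=29
sub ebx, 6 → ebx=29-6=23
add edi, 4 → edi=0+4=4
sub ecx, 1 → ecx=6-1=5
cmp ecx, 3  (cmp 5,3)
jg loop: taken
mov ebx, [edi] → ebx=M[4]=11
After step 11: ecx = 5.

5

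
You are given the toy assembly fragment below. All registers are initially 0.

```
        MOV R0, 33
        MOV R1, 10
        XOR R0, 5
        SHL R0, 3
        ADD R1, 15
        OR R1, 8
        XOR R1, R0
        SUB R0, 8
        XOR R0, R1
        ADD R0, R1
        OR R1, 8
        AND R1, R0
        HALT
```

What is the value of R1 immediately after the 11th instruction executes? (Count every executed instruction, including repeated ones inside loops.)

R0=33
R1=10
R0=33^5=36
R0=36<<3=288
R1=10+15=25
R1=25|8=25
R1=25^288=313
R0=288-8=280
R0=280^313=33
R0=33+313=346
R1=313|8=313
After step 11: R1 = 313.

313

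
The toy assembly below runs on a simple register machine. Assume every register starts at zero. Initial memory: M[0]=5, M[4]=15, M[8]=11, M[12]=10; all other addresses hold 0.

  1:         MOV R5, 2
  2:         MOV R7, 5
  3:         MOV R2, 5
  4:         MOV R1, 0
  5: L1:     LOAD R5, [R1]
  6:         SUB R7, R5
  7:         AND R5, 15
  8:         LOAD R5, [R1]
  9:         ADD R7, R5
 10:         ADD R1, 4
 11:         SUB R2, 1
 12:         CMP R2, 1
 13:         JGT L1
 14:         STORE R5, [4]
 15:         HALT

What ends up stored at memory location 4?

10

after MOV R5, 2: R5=2
after MOV R7, 5: R7=5
after MOV R2, 5: R2=5
after MOV R1, 0: R1=0
after LOAD R5, [R1]: R5=M[0]=5
after SUB R7, R5: R7=5-5=0
after AND R5, 15: R5=5&15=5
after LOAD R5, [R1]: R5=M[0]=5
after ADD R7, R5: R7=0+5=5
after ADD R1, 4: R1=0+4=4
after SUB R2, 1: R2=5-1=4
CMP R2, 1  (cmp 4,1)
JGT L1: taken
after LOAD R5, [R1]: R5=M[4]=15
after SUB R7, R5: R7=5-15=-10
after AND R5, 15: R5=15&15=15
after LOAD R5, [R1]: R5=M[4]=15
after ADD R7, R5: R7=(-10)+15=5
after ADD R1, 4: R1=4+4=8
after SUB R2, 1: R2=4-1=3
CMP R2, 1  (cmp 3,1)
JGT L1: taken
after LOAD R5, [R1]: R5=M[8]=11
after SUB R7, R5: R7=5-11=-6
after AND R5, 15: R5=11&15=11
after LOAD R5, [R1]: R5=M[8]=11
after ADD R7, R5: R7=(-6)+11=5
after ADD R1, 4: R1=8+4=12
after SUB R2, 1: R2=3-1=2
CMP R2, 1  (cmp 2,1)
JGT L1: taken
after LOAD R5, [R1]: R5=M[12]=10
after SUB R7, R5: R7=5-10=-5
after AND R5, 15: R5=10&15=10
after LOAD R5, [R1]: R5=M[12]=10
after ADD R7, R5: R7=(-5)+10=5
after ADD R1, 4: R1=12+4=16
after SUB R2, 1: R2=2-1=1
CMP R2, 1  (cmp 1,1)
JGT L1: not taken
STORE R5, [4] → M[4]=10
halt.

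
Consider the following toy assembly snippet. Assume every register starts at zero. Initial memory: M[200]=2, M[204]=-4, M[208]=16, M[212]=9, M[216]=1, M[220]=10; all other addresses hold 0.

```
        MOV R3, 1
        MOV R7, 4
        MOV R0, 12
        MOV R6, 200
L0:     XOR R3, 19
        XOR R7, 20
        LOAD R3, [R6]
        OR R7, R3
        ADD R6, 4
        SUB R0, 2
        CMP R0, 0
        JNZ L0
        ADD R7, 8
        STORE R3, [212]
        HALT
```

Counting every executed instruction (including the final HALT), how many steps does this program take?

after MOV R3, 1: R3=1
after MOV R7, 4: R7=4
after MOV R0, 12: R0=12
after MOV R6, 200: R6=200
after XOR R3, 19: R3=1^19=18
after XOR R7, 20: R7=4^20=16
after LOAD R3, [R6]: R3=M[200]=2
after OR R7, R3: R7=16|2=18
after ADD R6, 4: R6=200+4=204
after SUB R0, 2: R0=12-2=10
CMP R0, 0  (cmp 10,0)
JNZ L0: taken
after XOR R3, 19: R3=2^19=17
after XOR R7, 20: R7=18^20=6
after LOAD R3, [R6]: R3=M[204]=-4
after OR R7, R3: R7=6|(-4)=-2
after ADD R6, 4: R6=204+4=208
after SUB R0, 2: R0=10-2=8
CMP R0, 0  (cmp 8,0)
JNZ L0: taken
after XOR R3, 19: R3=(-4)^19=-17
after XOR R7, 20: R7=(-2)^20=-22
after LOAD R3, [R6]: R3=M[208]=16
after OR R7, R3: R7=(-22)|16=-6
after ADD R6, 4: R6=208+4=212
after SUB R0, 2: R0=8-2=6
CMP R0, 0  (cmp 6,0)
JNZ L0: taken
after XOR R3, 19: R3=16^19=3
after XOR R7, 20: R7=(-6)^20=-18
after LOAD R3, [R6]: R3=M[212]=9
after OR R7, R3: R7=(-18)|9=-17
after ADD R6, 4: R6=212+4=216
after SUB R0, 2: R0=6-2=4
CMP R0, 0  (cmp 4,0)
JNZ L0: taken
after XOR R3, 19: R3=9^19=26
after XOR R7, 20: R7=(-17)^20=-5
after LOAD R3, [R6]: R3=M[216]=1
after OR R7, R3: R7=(-5)|1=-5
after ADD R6, 4: R6=216+4=220
after SUB R0, 2: R0=4-2=2
CMP R0, 0  (cmp 2,0)
JNZ L0: taken
after XOR R3, 19: R3=1^19=18
after XOR R7, 20: R7=(-5)^20=-17
after LOAD R3, [R6]: R3=M[220]=10
after OR R7, R3: R7=(-17)|10=-17
after ADD R6, 4: R6=220+4=224
after SUB R0, 2: R0=2-2=0
CMP R0, 0  (cmp 0,0)
JNZ L0: not taken
after ADD R7, 8: R7=(-17)+8=-9
STORE R3, [212] → M[212]=10
halt.
Total executed instructions: 55.

55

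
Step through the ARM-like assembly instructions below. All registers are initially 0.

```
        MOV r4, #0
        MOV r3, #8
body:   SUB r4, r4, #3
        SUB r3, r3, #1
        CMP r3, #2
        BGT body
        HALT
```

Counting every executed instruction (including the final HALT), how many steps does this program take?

r4=0
r3=8
r4=0-3=-3
r3=8-1=7
CMP r3, #2  (cmp 7,2)
BGT body: taken
r4=(-3)-3=-6
r3=7-1=6
CMP r3, #2  (cmp 6,2)
BGT body: taken
r4=(-6)-3=-9
r3=6-1=5
CMP r3, #2  (cmp 5,2)
BGT body: taken
r4=(-9)-3=-12
r3=5-1=4
CMP r3, #2  (cmp 4,2)
BGT body: taken
r4=(-12)-3=-15
r3=4-1=3
CMP r3, #2  (cmp 3,2)
BGT body: taken
r4=(-15)-3=-18
r3=3-1=2
CMP r3, #2  (cmp 2,2)
BGT body: not taken
halt.
Total executed instructions: 27.

27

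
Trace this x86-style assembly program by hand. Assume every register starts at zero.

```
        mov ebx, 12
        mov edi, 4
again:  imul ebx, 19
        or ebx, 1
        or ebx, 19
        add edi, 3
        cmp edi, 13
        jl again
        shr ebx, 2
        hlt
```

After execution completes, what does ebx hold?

after mov ebx, 12: ebx=12
after mov edi, 4: edi=4
after imul ebx, 19: ebx=12*19=228
after or ebx, 1: ebx=228|1=229
after or ebx, 19: ebx=229|19=247
after add edi, 3: edi=4+3=7
cmp edi, 13  (cmp 7,13)
jl again: taken
after imul ebx, 19: ebx=247*19=4693
after or ebx, 1: ebx=4693|1=4693
after or ebx, 19: ebx=4693|19=4695
after add edi, 3: edi=7+3=10
cmp edi, 13  (cmp 10,13)
jl again: taken
after imul ebx, 19: ebx=4695*19=89205
after or ebx, 1: ebx=89205|1=89205
after or ebx, 19: ebx=89205|19=89207
after add edi, 3: edi=10+3=13
cmp edi, 13  (cmp 13,13)
jl again: not taken
after shr ebx, 2: ebx=89207>>2=22301
halt.

22301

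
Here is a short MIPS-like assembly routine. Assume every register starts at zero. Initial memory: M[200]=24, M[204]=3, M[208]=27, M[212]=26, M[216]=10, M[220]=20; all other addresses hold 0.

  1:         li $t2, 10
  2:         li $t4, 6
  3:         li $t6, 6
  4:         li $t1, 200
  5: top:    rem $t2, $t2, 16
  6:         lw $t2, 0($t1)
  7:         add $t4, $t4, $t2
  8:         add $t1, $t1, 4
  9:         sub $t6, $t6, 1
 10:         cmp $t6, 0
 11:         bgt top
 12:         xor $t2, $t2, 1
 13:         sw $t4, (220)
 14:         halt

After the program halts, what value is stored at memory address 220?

li $t2, 10 → $t2=10
li $t4, 6 → $t4=6
li $t6, 6 → $t6=6
li $t1, 200 → $t1=200
rem $t2, $t2, 16 → $t2=10%16=10
lw $t2, 0($t1) → $t2=M[200]=24
add $t4, $t4, $t2 → $t4=6+24=30
add $t1, $t1, 4 → $t1=200+4=204
sub $t6, $t6, 1 → $t6=6-1=5
cmp $t6, 0  (cmp 5,0)
bgt top: taken
rem $t2, $t2, 16 → $t2=24%16=8
lw $t2, 0($t1) → $t2=M[204]=3
add $t4, $t4, $t2 → $t4=30+3=33
add $t1, $t1, 4 → $t1=204+4=208
sub $t6, $t6, 1 → $t6=5-1=4
cmp $t6, 0  (cmp 4,0)
bgt top: taken
rem $t2, $t2, 16 → $t2=3%16=3
lw $t2, 0($t1) → $t2=M[208]=27
add $t4, $t4, $t2 → $t4=33+27=60
add $t1, $t1, 4 → $t1=208+4=212
sub $t6, $t6, 1 → $t6=4-1=3
cmp $t6, 0  (cmp 3,0)
bgt top: taken
rem $t2, $t2, 16 → $t2=27%16=11
lw $t2, 0($t1) → $t2=M[212]=26
add $t4, $t4, $t2 → $t4=60+26=86
add $t1, $t1, 4 → $t1=212+4=216
sub $t6, $t6, 1 → $t6=3-1=2
cmp $t6, 0  (cmp 2,0)
bgt top: taken
rem $t2, $t2, 16 → $t2=26%16=10
lw $t2, 0($t1) → $t2=M[216]=10
add $t4, $t4, $t2 → $t4=86+10=96
add $t1, $t1, 4 → $t1=216+4=220
sub $t6, $t6, 1 → $t6=2-1=1
cmp $t6, 0  (cmp 1,0)
bgt top: taken
rem $t2, $t2, 16 → $t2=10%16=10
lw $t2, 0($t1) → $t2=M[220]=20
add $t4, $t4, $t2 → $t4=96+20=116
add $t1, $t1, 4 → $t1=220+4=224
sub $t6, $t6, 1 → $t6=1-1=0
cmp $t6, 0  (cmp 0,0)
bgt top: not taken
xor $t2, $t2, 1 → $t2=20^1=21
sw $t4, (220) → M[220]=116
halt.

116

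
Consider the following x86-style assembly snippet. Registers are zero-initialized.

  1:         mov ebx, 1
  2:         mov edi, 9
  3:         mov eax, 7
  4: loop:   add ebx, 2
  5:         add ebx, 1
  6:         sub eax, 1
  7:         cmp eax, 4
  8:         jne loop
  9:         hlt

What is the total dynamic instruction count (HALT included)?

mov ebx, 1 → ebx=1
mov edi, 9 → edi=9
mov eax, 7 → eax=7
add ebx, 2 → ebx=1+2=3
add ebx, 1 → ebx=3+1=4
sub eax, 1 → eax=7-1=6
cmp eax, 4  (cmp 6,4)
jne loop: taken
add ebx, 2 → ebx=4+2=6
add ebx, 1 → ebx=6+1=7
sub eax, 1 → eax=6-1=5
cmp eax, 4  (cmp 5,4)
jne loop: taken
add ebx, 2 → ebx=7+2=9
add ebx, 1 → ebx=9+1=10
sub eax, 1 → eax=5-1=4
cmp eax, 4  (cmp 4,4)
jne loop: not taken
halt.
Total executed instructions: 19.

19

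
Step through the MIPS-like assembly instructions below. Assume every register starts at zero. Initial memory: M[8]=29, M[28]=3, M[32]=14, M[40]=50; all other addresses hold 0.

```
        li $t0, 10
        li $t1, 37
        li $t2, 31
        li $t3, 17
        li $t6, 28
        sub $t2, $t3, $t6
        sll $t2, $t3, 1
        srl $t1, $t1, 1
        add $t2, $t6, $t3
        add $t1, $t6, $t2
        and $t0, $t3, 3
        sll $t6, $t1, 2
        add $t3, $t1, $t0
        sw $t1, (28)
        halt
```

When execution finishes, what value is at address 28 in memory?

73

after li $t0, 10: $t0=10
after li $t1, 37: $t1=37
after li $t2, 31: $t2=31
after li $t3, 17: $t3=17
after li $t6, 28: $t6=28
after sub $t2, $t3, $t6: $t2=17-28=-11
after sll $t2, $t3, 1: $t2=17<<1=34
after srl $t1, $t1, 1: $t1=37>>1=18
after add $t2, $t6, $t3: $t2=28+17=45
after add $t1, $t6, $t2: $t1=28+45=73
after and $t0, $t3, 3: $t0=17&3=1
after sll $t6, $t1, 2: $t6=73<<2=292
after add $t3, $t1, $t0: $t3=73+1=74
sw $t1, (28) → M[28]=73
halt.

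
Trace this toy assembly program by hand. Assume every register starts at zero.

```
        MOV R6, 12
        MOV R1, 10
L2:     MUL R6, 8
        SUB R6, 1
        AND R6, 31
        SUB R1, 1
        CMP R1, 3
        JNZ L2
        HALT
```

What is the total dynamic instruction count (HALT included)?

45

R6=12
R1=10
R6=12*8=96
R6=96-1=95
R6=95&31=31
R1=10-1=9
CMP R1, 3  (cmp 9,3)
JNZ L2: taken
R6=31*8=248
R6=248-1=247
R6=247&31=23
R1=9-1=8
CMP R1, 3  (cmp 8,3)
JNZ L2: taken
R6=23*8=184
R6=184-1=183
R6=183&31=23
R1=8-1=7
CMP R1, 3  (cmp 7,3)
JNZ L2: taken
R6=23*8=184
R6=184-1=183
R6=183&31=23
R1=7-1=6
CMP R1, 3  (cmp 6,3)
JNZ L2: taken
R6=23*8=184
R6=184-1=183
R6=183&31=23
R1=6-1=5
CMP R1, 3  (cmp 5,3)
JNZ L2: taken
R6=23*8=184
R6=184-1=183
R6=183&31=23
R1=5-1=4
CMP R1, 3  (cmp 4,3)
JNZ L2: taken
R6=23*8=184
R6=184-1=183
R6=183&31=23
R1=4-1=3
CMP R1, 3  (cmp 3,3)
JNZ L2: not taken
halt.
Total executed instructions: 45.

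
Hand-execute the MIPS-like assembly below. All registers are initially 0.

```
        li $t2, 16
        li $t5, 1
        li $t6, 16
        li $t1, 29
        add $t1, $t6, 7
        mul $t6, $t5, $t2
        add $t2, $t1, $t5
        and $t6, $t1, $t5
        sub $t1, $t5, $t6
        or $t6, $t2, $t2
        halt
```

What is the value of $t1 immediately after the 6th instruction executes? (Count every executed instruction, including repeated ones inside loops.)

23

after li $t2, 16: $t2=16
after li $t5, 1: $t5=1
after li $t6, 16: $t6=16
after li $t1, 29: $t1=29
after add $t1, $t6, 7: $t1=16+7=23
after mul $t6, $t5, $t2: $t6=1*16=16
After step 6: $t1 = 23.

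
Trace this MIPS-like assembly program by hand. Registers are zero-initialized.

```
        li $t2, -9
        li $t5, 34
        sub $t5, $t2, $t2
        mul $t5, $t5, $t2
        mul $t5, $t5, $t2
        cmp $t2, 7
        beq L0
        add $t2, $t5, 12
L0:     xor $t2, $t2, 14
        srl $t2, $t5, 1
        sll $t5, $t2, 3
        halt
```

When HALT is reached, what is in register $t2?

0

$t2=-9
$t5=34
$t5=(-9)-(-9)=0
$t5=0*(-9)=0
$t5=0*(-9)=0
cmp $t2, 7  (cmp -9,7)
beq L0: not taken
$t2=0+12=12
$t2=12^14=2
$t2=0>>1=0
$t5=0<<3=0
halt.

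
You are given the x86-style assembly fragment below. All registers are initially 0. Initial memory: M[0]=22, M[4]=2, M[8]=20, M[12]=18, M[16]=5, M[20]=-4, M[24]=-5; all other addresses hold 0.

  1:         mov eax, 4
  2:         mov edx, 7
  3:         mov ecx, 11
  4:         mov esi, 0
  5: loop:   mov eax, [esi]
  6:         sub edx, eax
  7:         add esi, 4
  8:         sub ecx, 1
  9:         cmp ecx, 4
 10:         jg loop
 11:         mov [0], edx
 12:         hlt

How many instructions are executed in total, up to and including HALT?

48

after mov eax, 4: eax=4
after mov edx, 7: edx=7
after mov ecx, 11: ecx=11
after mov esi, 0: esi=0
after mov eax, [esi]: eax=M[0]=22
after sub edx, eax: edx=7-22=-15
after add esi, 4: esi=0+4=4
after sub ecx, 1: ecx=11-1=10
cmp ecx, 4  (cmp 10,4)
jg loop: taken
after mov eax, [esi]: eax=M[4]=2
after sub edx, eax: edx=(-15)-2=-17
after add esi, 4: esi=4+4=8
after sub ecx, 1: ecx=10-1=9
cmp ecx, 4  (cmp 9,4)
jg loop: taken
after mov eax, [esi]: eax=M[8]=20
after sub edx, eax: edx=(-17)-20=-37
after add esi, 4: esi=8+4=12
after sub ecx, 1: ecx=9-1=8
cmp ecx, 4  (cmp 8,4)
jg loop: taken
after mov eax, [esi]: eax=M[12]=18
after sub edx, eax: edx=(-37)-18=-55
after add esi, 4: esi=12+4=16
after sub ecx, 1: ecx=8-1=7
cmp ecx, 4  (cmp 7,4)
jg loop: taken
after mov eax, [esi]: eax=M[16]=5
after sub edx, eax: edx=(-55)-5=-60
after add esi, 4: esi=16+4=20
after sub ecx, 1: ecx=7-1=6
cmp ecx, 4  (cmp 6,4)
jg loop: taken
after mov eax, [esi]: eax=M[20]=-4
after sub edx, eax: edx=(-60)-(-4)=-56
after add esi, 4: esi=20+4=24
after sub ecx, 1: ecx=6-1=5
cmp ecx, 4  (cmp 5,4)
jg loop: taken
after mov eax, [esi]: eax=M[24]=-5
after sub edx, eax: edx=(-56)-(-5)=-51
after add esi, 4: esi=24+4=28
after sub ecx, 1: ecx=5-1=4
cmp ecx, 4  (cmp 4,4)
jg loop: not taken
mov [0], edx → M[0]=-51
halt.
Total executed instructions: 48.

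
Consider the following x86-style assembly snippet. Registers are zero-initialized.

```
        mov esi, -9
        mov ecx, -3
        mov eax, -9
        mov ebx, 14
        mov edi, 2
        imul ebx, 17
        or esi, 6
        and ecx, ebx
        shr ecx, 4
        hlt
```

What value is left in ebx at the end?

238

mov esi, -9 → esi=-9
mov ecx, -3 → ecx=-3
mov eax, -9 → eax=-9
mov ebx, 14 → ebx=14
mov edi, 2 → edi=2
imul ebx, 17 → ebx=14*17=238
or esi, 6 → esi=(-9)|6=-9
and ecx, ebx → ecx=(-3)&238=236
shr ecx, 4 → ecx=236>>4=14
halt.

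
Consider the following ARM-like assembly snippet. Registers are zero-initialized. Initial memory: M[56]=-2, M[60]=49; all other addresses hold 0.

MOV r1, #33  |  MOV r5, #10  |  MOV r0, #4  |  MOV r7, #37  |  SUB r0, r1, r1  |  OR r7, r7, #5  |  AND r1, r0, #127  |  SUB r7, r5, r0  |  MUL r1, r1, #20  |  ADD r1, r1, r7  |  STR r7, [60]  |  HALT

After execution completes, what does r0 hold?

0

after MOV r1, #33: r1=33
after MOV r5, #10: r5=10
after MOV r0, #4: r0=4
after MOV r7, #37: r7=37
after SUB r0, r1, r1: r0=33-33=0
after OR r7, r7, #5: r7=37|5=37
after AND r1, r0, #127: r1=0&127=0
after SUB r7, r5, r0: r7=10-0=10
after MUL r1, r1, #20: r1=0*20=0
after ADD r1, r1, r7: r1=0+10=10
STR r7, [60] → M[60]=10
halt.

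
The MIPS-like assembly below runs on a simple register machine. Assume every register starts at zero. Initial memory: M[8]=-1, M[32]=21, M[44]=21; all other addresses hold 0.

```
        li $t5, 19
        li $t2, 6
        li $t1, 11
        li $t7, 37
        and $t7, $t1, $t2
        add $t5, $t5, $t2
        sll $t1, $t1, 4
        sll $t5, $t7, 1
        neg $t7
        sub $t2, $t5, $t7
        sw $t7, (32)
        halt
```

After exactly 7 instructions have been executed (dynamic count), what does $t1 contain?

$t5=19
$t2=6
$t1=11
$t7=37
$t7=11&6=2
$t5=19+6=25
$t1=11<<4=176
After step 7: $t1 = 176.

176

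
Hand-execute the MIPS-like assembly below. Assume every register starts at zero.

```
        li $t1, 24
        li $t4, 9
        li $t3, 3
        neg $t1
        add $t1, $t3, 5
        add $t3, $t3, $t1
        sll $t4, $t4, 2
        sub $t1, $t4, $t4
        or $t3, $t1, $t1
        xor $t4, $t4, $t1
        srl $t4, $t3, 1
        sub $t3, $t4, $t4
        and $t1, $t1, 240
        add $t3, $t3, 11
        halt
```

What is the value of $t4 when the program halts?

$t1=24
$t4=9
$t3=3
$t1=-(24)=-24
$t1=3+5=8
$t3=3+8=11
$t4=9<<2=36
$t1=36-36=0
$t3=0|0=0
$t4=36^0=36
$t4=0>>1=0
$t3=0-0=0
$t1=0&240=0
$t3=0+11=11
halt.

0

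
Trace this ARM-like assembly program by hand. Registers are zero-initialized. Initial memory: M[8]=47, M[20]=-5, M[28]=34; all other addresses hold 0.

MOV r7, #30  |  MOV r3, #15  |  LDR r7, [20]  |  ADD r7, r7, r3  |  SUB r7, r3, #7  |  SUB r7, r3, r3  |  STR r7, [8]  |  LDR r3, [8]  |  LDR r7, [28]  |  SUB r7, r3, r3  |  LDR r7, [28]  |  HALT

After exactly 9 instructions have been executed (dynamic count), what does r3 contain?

0

MOV r7, #30 → r7=30
MOV r3, #15 → r3=15
LDR r7, [20] → r7=M[20]=-5
ADD r7, r7, r3 → r7=(-5)+15=10
SUB r7, r3, #7 → r7=15-7=8
SUB r7, r3, r3 → r7=15-15=0
STR r7, [8] → M[8]=0
LDR r3, [8] → r3=M[8]=0
LDR r7, [28] → r7=M[28]=34
After step 9: r3 = 0.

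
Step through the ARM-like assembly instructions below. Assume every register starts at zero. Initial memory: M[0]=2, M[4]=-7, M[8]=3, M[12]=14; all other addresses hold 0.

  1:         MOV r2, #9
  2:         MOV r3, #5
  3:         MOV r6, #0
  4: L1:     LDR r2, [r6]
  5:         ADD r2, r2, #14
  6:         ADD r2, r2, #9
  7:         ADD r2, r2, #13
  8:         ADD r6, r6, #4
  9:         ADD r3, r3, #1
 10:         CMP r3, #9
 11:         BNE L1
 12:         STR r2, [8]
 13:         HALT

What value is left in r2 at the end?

50

after MOV r2, #9: r2=9
after MOV r3, #5: r3=5
after MOV r6, #0: r6=0
after LDR r2, [r6]: r2=M[0]=2
after ADD r2, r2, #14: r2=2+14=16
after ADD r2, r2, #9: r2=16+9=25
after ADD r2, r2, #13: r2=25+13=38
after ADD r6, r6, #4: r6=0+4=4
after ADD r3, r3, #1: r3=5+1=6
CMP r3, #9  (cmp 6,9)
BNE L1: taken
after LDR r2, [r6]: r2=M[4]=-7
after ADD r2, r2, #14: r2=(-7)+14=7
after ADD r2, r2, #9: r2=7+9=16
after ADD r2, r2, #13: r2=16+13=29
after ADD r6, r6, #4: r6=4+4=8
after ADD r3, r3, #1: r3=6+1=7
CMP r3, #9  (cmp 7,9)
BNE L1: taken
after LDR r2, [r6]: r2=M[8]=3
after ADD r2, r2, #14: r2=3+14=17
after ADD r2, r2, #9: r2=17+9=26
after ADD r2, r2, #13: r2=26+13=39
after ADD r6, r6, #4: r6=8+4=12
after ADD r3, r3, #1: r3=7+1=8
CMP r3, #9  (cmp 8,9)
BNE L1: taken
after LDR r2, [r6]: r2=M[12]=14
after ADD r2, r2, #14: r2=14+14=28
after ADD r2, r2, #9: r2=28+9=37
after ADD r2, r2, #13: r2=37+13=50
after ADD r6, r6, #4: r6=12+4=16
after ADD r3, r3, #1: r3=8+1=9
CMP r3, #9  (cmp 9,9)
BNE L1: not taken
STR r2, [8] → M[8]=50
halt.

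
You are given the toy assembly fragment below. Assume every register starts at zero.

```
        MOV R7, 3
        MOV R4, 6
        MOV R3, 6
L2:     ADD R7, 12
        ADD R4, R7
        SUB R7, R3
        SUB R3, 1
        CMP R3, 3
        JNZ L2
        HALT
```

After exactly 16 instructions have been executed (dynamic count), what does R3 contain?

4

after MOV R7, 3: R7=3
after MOV R4, 6: R4=6
after MOV R3, 6: R3=6
after ADD R7, 12: R7=3+12=15
after ADD R4, R7: R4=6+15=21
after SUB R7, R3: R7=15-6=9
after SUB R3, 1: R3=6-1=5
CMP R3, 3  (cmp 5,3)
JNZ L2: taken
after ADD R7, 12: R7=9+12=21
after ADD R4, R7: R4=21+21=42
after SUB R7, R3: R7=21-5=16
after SUB R3, 1: R3=5-1=4
CMP R3, 3  (cmp 4,3)
JNZ L2: taken
after ADD R7, 12: R7=16+12=28
After step 16: R3 = 4.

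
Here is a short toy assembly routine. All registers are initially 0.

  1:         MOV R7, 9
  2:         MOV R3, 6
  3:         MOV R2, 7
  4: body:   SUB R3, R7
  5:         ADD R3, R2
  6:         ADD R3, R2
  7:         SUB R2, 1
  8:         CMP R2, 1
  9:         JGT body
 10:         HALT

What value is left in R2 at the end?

R7=9
R3=6
R2=7
R3=6-9=-3
R3=(-3)+7=4
R3=4+7=11
R2=7-1=6
CMP R2, 1  (cmp 6,1)
JGT body: taken
R3=11-9=2
R3=2+6=8
R3=8+6=14
R2=6-1=5
CMP R2, 1  (cmp 5,1)
JGT body: taken
R3=14-9=5
R3=5+5=10
R3=10+5=15
R2=5-1=4
CMP R2, 1  (cmp 4,1)
JGT body: taken
R3=15-9=6
R3=6+4=10
R3=10+4=14
R2=4-1=3
CMP R2, 1  (cmp 3,1)
JGT body: taken
R3=14-9=5
R3=5+3=8
R3=8+3=11
R2=3-1=2
CMP R2, 1  (cmp 2,1)
JGT body: taken
R3=11-9=2
R3=2+2=4
R3=4+2=6
R2=2-1=1
CMP R2, 1  (cmp 1,1)
JGT body: not taken
halt.

1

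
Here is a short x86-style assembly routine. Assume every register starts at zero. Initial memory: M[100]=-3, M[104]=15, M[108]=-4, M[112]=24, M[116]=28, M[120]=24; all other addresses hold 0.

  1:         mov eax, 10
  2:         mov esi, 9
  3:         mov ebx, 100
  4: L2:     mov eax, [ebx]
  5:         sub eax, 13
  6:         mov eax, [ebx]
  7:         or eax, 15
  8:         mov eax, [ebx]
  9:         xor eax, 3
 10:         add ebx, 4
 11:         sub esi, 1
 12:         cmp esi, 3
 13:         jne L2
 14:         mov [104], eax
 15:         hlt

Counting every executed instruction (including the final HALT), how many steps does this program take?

65

after mov eax, 10: eax=10
after mov esi, 9: esi=9
after mov ebx, 100: ebx=100
after mov eax, [ebx]: eax=M[100]=-3
after sub eax, 13: eax=(-3)-13=-16
after mov eax, [ebx]: eax=M[100]=-3
after or eax, 15: eax=(-3)|15=-1
after mov eax, [ebx]: eax=M[100]=-3
after xor eax, 3: eax=(-3)^3=-2
after add ebx, 4: ebx=100+4=104
after sub esi, 1: esi=9-1=8
cmp esi, 3  (cmp 8,3)
jne L2: taken
after mov eax, [ebx]: eax=M[104]=15
after sub eax, 13: eax=15-13=2
after mov eax, [ebx]: eax=M[104]=15
after or eax, 15: eax=15|15=15
after mov eax, [ebx]: eax=M[104]=15
after xor eax, 3: eax=15^3=12
after add ebx, 4: ebx=104+4=108
after sub esi, 1: esi=8-1=7
cmp esi, 3  (cmp 7,3)
jne L2: taken
after mov eax, [ebx]: eax=M[108]=-4
after sub eax, 13: eax=(-4)-13=-17
after mov eax, [ebx]: eax=M[108]=-4
after or eax, 15: eax=(-4)|15=-1
after mov eax, [ebx]: eax=M[108]=-4
after xor eax, 3: eax=(-4)^3=-1
after add ebx, 4: ebx=108+4=112
after sub esi, 1: esi=7-1=6
cmp esi, 3  (cmp 6,3)
jne L2: taken
after mov eax, [ebx]: eax=M[112]=24
after sub eax, 13: eax=24-13=11
after mov eax, [ebx]: eax=M[112]=24
after or eax, 15: eax=24|15=31
after mov eax, [ebx]: eax=M[112]=24
after xor eax, 3: eax=24^3=27
after add ebx, 4: ebx=112+4=116
after sub esi, 1: esi=6-1=5
cmp esi, 3  (cmp 5,3)
jne L2: taken
after mov eax, [ebx]: eax=M[116]=28
after sub eax, 13: eax=28-13=15
after mov eax, [ebx]: eax=M[116]=28
after or eax, 15: eax=28|15=31
after mov eax, [ebx]: eax=M[116]=28
after xor eax, 3: eax=28^3=31
after add ebx, 4: ebx=116+4=120
after sub esi, 1: esi=5-1=4
cmp esi, 3  (cmp 4,3)
jne L2: taken
after mov eax, [ebx]: eax=M[120]=24
after sub eax, 13: eax=24-13=11
after mov eax, [ebx]: eax=M[120]=24
after or eax, 15: eax=24|15=31
after mov eax, [ebx]: eax=M[120]=24
after xor eax, 3: eax=24^3=27
after add ebx, 4: ebx=120+4=124
after sub esi, 1: esi=4-1=3
cmp esi, 3  (cmp 3,3)
jne L2: not taken
mov [104], eax → M[104]=27
halt.
Total executed instructions: 65.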